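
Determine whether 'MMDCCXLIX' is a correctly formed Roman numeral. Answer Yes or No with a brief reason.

'MMDCCXLIX': Check the rules: uses only the symbols I, V, X, L, C, D, M; no symbol is repeated more than three times in a row; V, L and D each appear at most once; the only places a smaller symbol precedes a larger one are the allowed subtractive pairs XL, IX, the symbol right after such a pair (if any) is smaller than the pair's first symbol, and otherwise the values never increase from left to right. Value: M (1000) + M (1000) + D (500) + C (100) + C (100) + XL (40) + IX (9) = 2749. So it is a valid standard Roman numeral.

Yes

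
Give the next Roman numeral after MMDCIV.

MMDCIV = 2604; next is 2605

MMDCV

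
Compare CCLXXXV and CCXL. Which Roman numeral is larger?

CCLXXXV = 285
CCXL = 240
285 is larger

CCLXXXV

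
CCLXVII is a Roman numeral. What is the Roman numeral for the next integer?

CCLXVII = 267, so the next integer is 267 + 1 = 268

CCLXVIII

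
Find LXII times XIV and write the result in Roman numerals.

LXII = 62
XIV = 14
62 × 14 = 868

DCCCLXVIII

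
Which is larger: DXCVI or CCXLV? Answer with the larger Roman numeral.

DXCVI = 596
CCXLV = 245
596 is larger

DXCVI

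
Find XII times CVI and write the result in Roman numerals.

XII = 12
CVI = 106
12 × 106 = 1272

MCCLXXII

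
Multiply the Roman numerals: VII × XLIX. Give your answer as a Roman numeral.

VII = 7
XLIX = 49
7 × 49 = 343

CCCXLIII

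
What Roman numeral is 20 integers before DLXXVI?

DLXXVI = 576
576 - 20 = 556

DLVI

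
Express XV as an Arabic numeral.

XV: X=10, V=5
10 + 5 = 15

15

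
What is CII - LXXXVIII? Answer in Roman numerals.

CII = 102
LXXXVIII = 88
102 - 88 = 14

XIV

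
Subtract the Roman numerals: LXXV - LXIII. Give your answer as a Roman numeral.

LXXV = 75
LXIII = 63
75 - 63 = 12

XII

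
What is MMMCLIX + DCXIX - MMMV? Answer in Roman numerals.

MMMCLIX = 3159, DCXIX = 619, MMMV = 3005
3159 + 619 = 3778
3778 - 3005 = 773

DCCLXXIII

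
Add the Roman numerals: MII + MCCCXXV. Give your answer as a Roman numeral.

MII = 1002
MCCCXXV = 1325
1002 + 1325 = 2327

MMCCCXXVII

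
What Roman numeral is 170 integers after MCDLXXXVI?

MCDLXXXVI = 1486
1486 + 170 = 1656

MDCLVI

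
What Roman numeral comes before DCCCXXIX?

DCCCXXIX = 829; previous is 828

DCCCXXVIII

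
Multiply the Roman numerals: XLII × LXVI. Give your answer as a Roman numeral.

XLII = 42
LXVI = 66
42 × 66 = 2772

MMDCCLXXII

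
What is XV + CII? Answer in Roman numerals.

XV = 15
CII = 102
15 + 102 = 117

CXVII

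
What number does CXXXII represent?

CXXXII: C=100, X=10, X=10, X=10, I=1, I=1
100 + 10 + 10 + 10 + 1 + 1 = 132

132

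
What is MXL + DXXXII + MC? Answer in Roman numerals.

MXL = 1040, DXXXII = 532, MC = 1100
1040 + 532 = 1572
1572 + 1100 = 2672

MMDCLXXII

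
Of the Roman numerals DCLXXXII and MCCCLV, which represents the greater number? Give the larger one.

DCLXXXII = 682
MCCCLV = 1355
1355 is larger

MCCCLV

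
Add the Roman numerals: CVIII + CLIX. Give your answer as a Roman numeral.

CVIII = 108
CLIX = 159
108 + 159 = 267

CCLXVII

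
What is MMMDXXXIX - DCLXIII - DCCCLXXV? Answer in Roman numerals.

MMMDXXXIX = 3539, DCLXIII = 663, DCCCLXXV = 875
3539 - 663 = 2876
2876 - 875 = 2001

MMI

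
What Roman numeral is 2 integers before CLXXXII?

CLXXXII = 182
182 - 2 = 180

CLXXX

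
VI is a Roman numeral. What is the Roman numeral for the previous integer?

VI = 6; previous is 5

V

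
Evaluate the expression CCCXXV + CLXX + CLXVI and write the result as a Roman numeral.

CCCXXV = 325, CLXX = 170, CLXVI = 166
325 + 170 = 495
495 + 166 = 661

DCLXI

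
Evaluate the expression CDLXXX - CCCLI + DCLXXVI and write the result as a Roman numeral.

CDLXXX = 480, CCCLI = 351, DCLXXVI = 676
480 - 351 = 129
129 + 676 = 805

DCCCV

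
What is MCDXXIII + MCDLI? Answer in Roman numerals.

MCDXXIII = 1423
MCDLI = 1451
1423 + 1451 = 2874

MMDCCCLXXIV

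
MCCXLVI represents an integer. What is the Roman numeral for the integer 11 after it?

MCCXLVI = 1246
1246 + 11 = 1257

MCCLVII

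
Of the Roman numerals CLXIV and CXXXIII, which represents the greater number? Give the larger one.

CLXIV = 164
CXXXIII = 133
164 is larger

CLXIV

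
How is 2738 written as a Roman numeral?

Convert 2738 to Roman numerals:
  2738 contains 2×1000 (MM)
  738 contains 1×500 (D)
  238 contains 2×100 (CC)
  38 contains 3×10 (XXX)
  8 contains 1×5 (V)
  3 contains 3×1 (III)

MMDCCXXXVIII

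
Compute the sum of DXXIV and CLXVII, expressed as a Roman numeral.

DXXIV = 524
CLXVII = 167
524 + 167 = 691

DCXCI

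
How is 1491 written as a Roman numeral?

Convert 1491 to Roman numerals:
  1491 contains 1×1000 (M)
  491 contains 1×400 (CD)
  91 contains 1×90 (XC)
  1 contains 1×1 (I)

MCDXCI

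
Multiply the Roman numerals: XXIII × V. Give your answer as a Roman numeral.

XXIII = 23
V = 5
23 × 5 = 115

CXV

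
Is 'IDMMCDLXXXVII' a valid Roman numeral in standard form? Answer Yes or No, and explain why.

'IDMMCDLXXXVII': D should not appear more than once

No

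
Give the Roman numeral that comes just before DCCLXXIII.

DCCLXXIII = 773, so the previous integer is 773 - 1 = 772

DCCLXXII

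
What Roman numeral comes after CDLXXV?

CDLXXV = 475, so the next integer is 475 + 1 = 476

CDLXXVI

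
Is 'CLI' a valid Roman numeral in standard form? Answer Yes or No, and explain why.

'CLI': Check the rules: uses only the symbols I, V, X, L, C, D, M; no symbol is repeated more than three times in a row; V, L and D each appear at most once; no smaller symbol precedes a larger one (values never increase from left to right). Value: C (100) + L (50) + I (1) = 151. So it is a valid standard Roman numeral.

Yes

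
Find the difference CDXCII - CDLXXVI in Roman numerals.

CDXCII = 492
CDLXXVI = 476
492 - 476 = 16

XVI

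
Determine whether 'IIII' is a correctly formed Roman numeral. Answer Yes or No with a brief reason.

'IIII': More than 3 consecutive I's

No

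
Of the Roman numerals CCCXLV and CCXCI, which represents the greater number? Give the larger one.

CCCXLV = 345
CCXCI = 291
345 is larger

CCCXLV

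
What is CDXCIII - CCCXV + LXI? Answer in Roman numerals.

CDXCIII = 493, CCCXV = 315, LXI = 61
493 - 315 = 178
178 + 61 = 239

CCXXXIX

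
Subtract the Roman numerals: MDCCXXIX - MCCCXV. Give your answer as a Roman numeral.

MDCCXXIX = 1729
MCCCXV = 1315
1729 - 1315 = 414

CDXIV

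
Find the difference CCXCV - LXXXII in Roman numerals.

CCXCV = 295
LXXXII = 82
295 - 82 = 213

CCXIII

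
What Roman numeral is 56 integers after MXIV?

MXIV = 1014
1014 + 56 = 1070

MLXX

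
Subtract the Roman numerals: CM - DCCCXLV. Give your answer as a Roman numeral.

CM = 900
DCCCXLV = 845
900 - 845 = 55

LV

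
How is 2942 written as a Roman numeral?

Convert 2942 to Roman numerals:
  2942 contains 2×1000 (MM)
  942 contains 1×900 (CM)
  42 contains 1×40 (XL)
  2 contains 2×1 (II)

MMCMXLII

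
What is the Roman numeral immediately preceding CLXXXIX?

CLXXXIX = 189, so the previous integer is 189 - 1 = 188

CLXXXVIII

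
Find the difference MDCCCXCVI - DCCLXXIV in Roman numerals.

MDCCCXCVI = 1896
DCCLXXIV = 774
1896 - 774 = 1122

MCXXII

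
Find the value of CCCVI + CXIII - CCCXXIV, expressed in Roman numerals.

CCCVI = 306, CXIII = 113, CCCXXIV = 324
306 + 113 = 419
419 - 324 = 95

XCV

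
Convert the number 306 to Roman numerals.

Convert 306 to Roman numerals:
  306 contains 3×100 (CCC)
  6 contains 1×5 (V)
  1 contains 1×1 (I)

CCCVI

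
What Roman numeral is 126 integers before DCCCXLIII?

DCCCXLIII = 843
843 - 126 = 717

DCCXVII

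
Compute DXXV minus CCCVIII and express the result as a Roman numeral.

DXXV = 525
CCCVIII = 308
525 - 308 = 217

CCXVII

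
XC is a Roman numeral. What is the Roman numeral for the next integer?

XC = 90; next is 91

XCI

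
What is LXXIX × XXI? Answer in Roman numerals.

LXXIX = 79
XXI = 21
79 × 21 = 1659

MDCLIX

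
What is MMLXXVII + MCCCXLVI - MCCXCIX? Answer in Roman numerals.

MMLXXVII = 2077, MCCCXLVI = 1346, MCCXCIX = 1299
2077 + 1346 = 3423
3423 - 1299 = 2124

MMCXXIV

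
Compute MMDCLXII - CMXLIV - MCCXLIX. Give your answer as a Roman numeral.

MMDCLXII = 2662, CMXLIV = 944, MCCXLIX = 1249
2662 - 944 = 1718
1718 - 1249 = 469

CDLXIX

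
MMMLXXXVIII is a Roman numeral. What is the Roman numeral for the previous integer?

MMMLXXXVIII = 3088; previous is 3087

MMMLXXXVII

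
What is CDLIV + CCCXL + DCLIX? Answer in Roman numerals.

CDLIV = 454, CCCXL = 340, DCLIX = 659
454 + 340 = 794
794 + 659 = 1453

MCDLIII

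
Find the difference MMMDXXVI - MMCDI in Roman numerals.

MMMDXXVI = 3526
MMCDI = 2401
3526 - 2401 = 1125

MCXXV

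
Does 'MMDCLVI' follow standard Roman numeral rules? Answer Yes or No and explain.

'MMDCLVI': Check the rules: uses only the symbols I, V, X, L, C, D, M; no symbol is repeated more than three times in a row; V, L and D each appear at most once; no smaller symbol precedes a larger one (values never increase from left to right). Value: M (1000) + M (1000) + D (500) + C (100) + L (50) + V (5) + I (1) = 2656. So it is a valid standard Roman numeral.

Yes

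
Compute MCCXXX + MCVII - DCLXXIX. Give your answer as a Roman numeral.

MCCXXX = 1230, MCVII = 1107, DCLXXIX = 679
1230 + 1107 = 2337
2337 - 679 = 1658

MDCLVIII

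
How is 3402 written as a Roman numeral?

Convert 3402 to Roman numerals:
  3402 contains 3×1000 (MMM)
  402 contains 1×400 (CD)
  2 contains 2×1 (II)

MMMCDII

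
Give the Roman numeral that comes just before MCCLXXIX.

MCCLXXIX = 1279; previous is 1278

MCCLXXVIII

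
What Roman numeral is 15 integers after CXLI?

CXLI = 141
141 + 15 = 156

CLVI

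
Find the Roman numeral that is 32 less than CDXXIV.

CDXXIV = 424
424 - 32 = 392

CCCXCII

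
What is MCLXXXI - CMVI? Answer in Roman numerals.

MCLXXXI = 1181
CMVI = 906
1181 - 906 = 275

CCLXXV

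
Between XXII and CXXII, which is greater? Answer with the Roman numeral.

XXII = 22
CXXII = 122
122 is larger

CXXII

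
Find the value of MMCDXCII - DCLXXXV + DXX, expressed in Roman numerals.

MMCDXCII = 2492, DCLXXXV = 685, DXX = 520
2492 - 685 = 1807
1807 + 520 = 2327

MMCCCXXVII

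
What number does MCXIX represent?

MCXIX: M=1000, C=100, X=10, IX=9
1000 + 100 + 10 + 9 = 1119

1119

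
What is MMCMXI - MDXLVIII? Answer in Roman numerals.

MMCMXI = 2911
MDXLVIII = 1548
2911 - 1548 = 1363

MCCCLXIII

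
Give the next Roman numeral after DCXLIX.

DCXLIX = 649; next is 650

DCL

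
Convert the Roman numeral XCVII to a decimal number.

XCVII: XC=90, V=5, I=1, I=1
90 + 5 + 1 + 1 = 97

97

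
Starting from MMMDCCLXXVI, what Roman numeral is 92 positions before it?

MMMDCCLXXVI = 3776
3776 - 92 = 3684

MMMDCLXXXIV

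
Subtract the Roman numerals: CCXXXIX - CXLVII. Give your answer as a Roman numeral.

CCXXXIX = 239
CXLVII = 147
239 - 147 = 92

XCII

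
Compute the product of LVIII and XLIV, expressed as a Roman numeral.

LVIII = 58
XLIV = 44
58 × 44 = 2552

MMDLII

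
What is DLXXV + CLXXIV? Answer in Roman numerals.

DLXXV = 575
CLXXIV = 174
575 + 174 = 749

DCCXLIX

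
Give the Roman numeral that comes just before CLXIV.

CLXIV = 164, so the previous integer is 164 - 1 = 163

CLXIII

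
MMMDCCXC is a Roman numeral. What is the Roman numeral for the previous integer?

MMMDCCXC = 3790, so the previous integer is 3790 - 1 = 3789

MMMDCCLXXXIX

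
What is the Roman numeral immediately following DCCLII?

DCCLII = 752; next is 753

DCCLIII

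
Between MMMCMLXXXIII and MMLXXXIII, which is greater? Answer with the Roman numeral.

MMMCMLXXXIII = 3983
MMLXXXIII = 2083
3983 is larger

MMMCMLXXXIII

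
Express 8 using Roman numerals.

Convert 8 to Roman numerals:
  8 contains 1×5 (V)
  3 contains 3×1 (III)

VIII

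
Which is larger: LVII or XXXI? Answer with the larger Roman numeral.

LVII = 57
XXXI = 31
57 is larger

LVII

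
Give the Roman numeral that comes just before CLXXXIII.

CLXXXIII = 183; previous is 182

CLXXXII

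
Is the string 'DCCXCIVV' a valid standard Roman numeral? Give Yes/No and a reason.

'DCCXCIVV': V should not appear more than once

No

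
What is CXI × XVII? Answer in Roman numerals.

CXI = 111
XVII = 17
111 × 17 = 1887

MDCCCLXXXVII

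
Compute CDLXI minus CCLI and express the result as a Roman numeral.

CDLXI = 461
CCLI = 251
461 - 251 = 210

CCX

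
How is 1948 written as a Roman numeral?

Convert 1948 to Roman numerals:
  1948 contains 1×1000 (M)
  948 contains 1×900 (CM)
  48 contains 1×40 (XL)
  8 contains 1×5 (V)
  3 contains 3×1 (III)

MCMXLVIII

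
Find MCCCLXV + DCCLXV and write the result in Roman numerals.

MCCCLXV = 1365
DCCLXV = 765
1365 + 765 = 2130

MMCXXX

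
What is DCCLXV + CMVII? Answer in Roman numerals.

DCCLXV = 765
CMVII = 907
765 + 907 = 1672

MDCLXXII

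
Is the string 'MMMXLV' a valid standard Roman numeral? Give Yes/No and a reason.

'MMMXLV': Check the rules: uses only the symbols I, V, X, L, C, D, M; no symbol is repeated more than three times in a row; V, L and D each appear at most once; the only place a smaller symbol precedes a larger one is the allowed subtractive pair XL, the symbol right after such a pair (if any) is smaller than the pair's first symbol, and otherwise the values never increase from left to right. Value: M (1000) + M (1000) + M (1000) + XL (40) + V (5) = 3045. So it is a valid standard Roman numeral.

Yes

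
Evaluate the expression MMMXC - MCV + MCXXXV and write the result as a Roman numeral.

MMMXC = 3090, MCV = 1105, MCXXXV = 1135
3090 - 1105 = 1985
1985 + 1135 = 3120

MMMCXX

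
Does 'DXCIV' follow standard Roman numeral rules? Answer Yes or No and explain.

'DXCIV': Check the rules: uses only the symbols I, V, X, L, C, D, M; no symbol is repeated more than three times in a row; V, L and D each appear at most once; the only places a smaller symbol precedes a larger one are the allowed subtractive pairs XC, IV, the symbol right after such a pair (if any) is smaller than the pair's first symbol, and otherwise the values never increase from left to right. Value: D (500) + XC (90) + IV (4) = 594. So it is a valid standard Roman numeral.

Yes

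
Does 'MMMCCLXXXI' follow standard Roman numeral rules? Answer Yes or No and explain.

'MMMCCLXXXI': Check the rules: uses only the symbols I, V, X, L, C, D, M; no symbol is repeated more than three times in a row; V, L and D each appear at most once; no smaller symbol precedes a larger one (values never increase from left to right). Value: M (1000) + M (1000) + M (1000) + C (100) + C (100) + L (50) + X (10) + X (10) + X (10) + I (1) = 3281. So it is a valid standard Roman numeral.

Yes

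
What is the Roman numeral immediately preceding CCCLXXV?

CCCLXXV = 375; previous is 374

CCCLXXIV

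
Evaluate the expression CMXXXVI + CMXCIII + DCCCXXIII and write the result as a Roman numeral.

CMXXXVI = 936, CMXCIII = 993, DCCCXXIII = 823
936 + 993 = 1929
1929 + 823 = 2752

MMDCCLII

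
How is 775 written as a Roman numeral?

Convert 775 to Roman numerals:
  775 contains 1×500 (D)
  275 contains 2×100 (CC)
  75 contains 1×50 (L)
  25 contains 2×10 (XX)
  5 contains 1×5 (V)

DCCLXXV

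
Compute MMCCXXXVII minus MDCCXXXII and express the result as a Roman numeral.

MMCCXXXVII = 2237
MDCCXXXII = 1732
2237 - 1732 = 505

DV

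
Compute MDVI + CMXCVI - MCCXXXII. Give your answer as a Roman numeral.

MDVI = 1506, CMXCVI = 996, MCCXXXII = 1232
1506 + 996 = 2502
2502 - 1232 = 1270

MCCLXX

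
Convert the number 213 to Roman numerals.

Convert 213 to Roman numerals:
  213 contains 2×100 (CC)
  13 contains 1×10 (X)
  3 contains 3×1 (III)

CCXIII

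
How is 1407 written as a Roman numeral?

Convert 1407 to Roman numerals:
  1407 contains 1×1000 (M)
  407 contains 1×400 (CD)
  7 contains 1×5 (V)
  2 contains 2×1 (II)

MCDVII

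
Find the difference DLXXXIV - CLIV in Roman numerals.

DLXXXIV = 584
CLIV = 154
584 - 154 = 430

CDXXX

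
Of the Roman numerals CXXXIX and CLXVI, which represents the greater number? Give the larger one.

CXXXIX = 139
CLXVI = 166
166 is larger

CLXVI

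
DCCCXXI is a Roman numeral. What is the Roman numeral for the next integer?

DCCCXXI = 821, so the next integer is 821 + 1 = 822

DCCCXXII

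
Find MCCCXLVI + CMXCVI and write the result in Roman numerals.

MCCCXLVI = 1346
CMXCVI = 996
1346 + 996 = 2342

MMCCCXLII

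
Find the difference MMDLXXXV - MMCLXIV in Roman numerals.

MMDLXXXV = 2585
MMCLXIV = 2164
2585 - 2164 = 421

CDXXI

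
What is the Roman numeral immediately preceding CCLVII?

CCLVII = 257; previous is 256

CCLVI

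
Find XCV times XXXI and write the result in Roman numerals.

XCV = 95
XXXI = 31
95 × 31 = 2945

MMCMXLV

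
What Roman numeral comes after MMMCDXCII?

MMMCDXCII = 3492, so the next integer is 3492 + 1 = 3493

MMMCDXCIII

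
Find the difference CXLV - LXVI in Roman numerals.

CXLV = 145
LXVI = 66
145 - 66 = 79

LXXIX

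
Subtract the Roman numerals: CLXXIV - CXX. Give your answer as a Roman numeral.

CLXXIV = 174
CXX = 120
174 - 120 = 54

LIV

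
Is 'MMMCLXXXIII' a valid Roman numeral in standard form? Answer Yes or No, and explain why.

'MMMCLXXXIII': Check the rules: uses only the symbols I, V, X, L, C, D, M; no symbol is repeated more than three times in a row; V, L and D each appear at most once; no smaller symbol precedes a larger one (values never increase from left to right). Value: M (1000) + M (1000) + M (1000) + C (100) + L (50) + X (10) + X (10) + X (10) + I (1) + I (1) + I (1) = 3183. So it is a valid standard Roman numeral.

Yes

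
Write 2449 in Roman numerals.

Convert 2449 to Roman numerals:
  2449 contains 2×1000 (MM)
  449 contains 1×400 (CD)
  49 contains 1×40 (XL)
  9 contains 1×9 (IX)

MMCDXLIX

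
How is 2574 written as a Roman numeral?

Convert 2574 to Roman numerals:
  2574 contains 2×1000 (MM)
  574 contains 1×500 (D)
  74 contains 1×50 (L)
  24 contains 2×10 (XX)
  4 contains 1×4 (IV)

MMDLXXIV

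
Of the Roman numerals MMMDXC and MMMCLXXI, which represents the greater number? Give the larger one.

MMMDXC = 3590
MMMCLXXI = 3171
3590 is larger

MMMDXC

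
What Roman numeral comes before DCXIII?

DCXIII = 613; previous is 612

DCXII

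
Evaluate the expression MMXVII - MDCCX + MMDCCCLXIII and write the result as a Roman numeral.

MMXVII = 2017, MDCCX = 1710, MMDCCCLXIII = 2863
2017 - 1710 = 307
307 + 2863 = 3170

MMMCLXX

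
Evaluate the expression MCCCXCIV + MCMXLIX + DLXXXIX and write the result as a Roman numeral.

MCCCXCIV = 1394, MCMXLIX = 1949, DLXXXIX = 589
1394 + 1949 = 3343
3343 + 589 = 3932

MMMCMXXXII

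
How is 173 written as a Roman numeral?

Convert 173 to Roman numerals:
  173 contains 1×100 (C)
  73 contains 1×50 (L)
  23 contains 2×10 (XX)
  3 contains 3×1 (III)

CLXXIII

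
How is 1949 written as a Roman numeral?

Convert 1949 to Roman numerals:
  1949 contains 1×1000 (M)
  949 contains 1×900 (CM)
  49 contains 1×40 (XL)
  9 contains 1×9 (IX)

MCMXLIX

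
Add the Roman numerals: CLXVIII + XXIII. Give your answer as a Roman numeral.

CLXVIII = 168
XXIII = 23
168 + 23 = 191

CXCI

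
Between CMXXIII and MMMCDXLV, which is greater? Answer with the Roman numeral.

CMXXIII = 923
MMMCDXLV = 3445
3445 is larger

MMMCDXLV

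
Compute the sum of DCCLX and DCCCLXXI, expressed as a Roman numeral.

DCCLX = 760
DCCCLXXI = 871
760 + 871 = 1631

MDCXXXI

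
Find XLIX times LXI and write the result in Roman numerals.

XLIX = 49
LXI = 61
49 × 61 = 2989

MMCMLXXXIX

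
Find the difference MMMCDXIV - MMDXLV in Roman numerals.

MMMCDXIV = 3414
MMDXLV = 2545
3414 - 2545 = 869

DCCCLXIX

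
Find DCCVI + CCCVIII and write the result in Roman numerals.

DCCVI = 706
CCCVIII = 308
706 + 308 = 1014

MXIV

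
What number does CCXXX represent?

CCXXX: C=100, C=100, X=10, X=10, X=10
100 + 100 + 10 + 10 + 10 = 230

230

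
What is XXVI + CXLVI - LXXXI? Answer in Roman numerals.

XXVI = 26, CXLVI = 146, LXXXI = 81
26 + 146 = 172
172 - 81 = 91

XCI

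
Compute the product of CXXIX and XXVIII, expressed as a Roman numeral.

CXXIX = 129
XXVIII = 28
129 × 28 = 3612

MMMDCXII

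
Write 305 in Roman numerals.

Convert 305 to Roman numerals:
  305 contains 3×100 (CCC)
  5 contains 1×5 (V)

CCCV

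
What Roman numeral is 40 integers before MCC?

MCC = 1200
1200 - 40 = 1160

MCLX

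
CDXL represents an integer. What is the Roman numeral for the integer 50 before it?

CDXL = 440
440 - 50 = 390

CCCXC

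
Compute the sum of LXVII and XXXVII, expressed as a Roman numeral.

LXVII = 67
XXXVII = 37
67 + 37 = 104

CIV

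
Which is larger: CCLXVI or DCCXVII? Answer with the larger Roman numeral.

CCLXVI = 266
DCCXVII = 717
717 is larger

DCCXVII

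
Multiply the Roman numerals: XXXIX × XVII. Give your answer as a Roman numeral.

XXXIX = 39
XVII = 17
39 × 17 = 663

DCLXIII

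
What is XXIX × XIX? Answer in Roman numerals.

XXIX = 29
XIX = 19
29 × 19 = 551

DLI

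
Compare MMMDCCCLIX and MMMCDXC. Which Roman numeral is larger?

MMMDCCCLIX = 3859
MMMCDXC = 3490
3859 is larger

MMMDCCCLIX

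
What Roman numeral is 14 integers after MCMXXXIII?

MCMXXXIII = 1933
1933 + 14 = 1947

MCMXLVII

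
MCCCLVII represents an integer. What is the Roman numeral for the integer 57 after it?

MCCCLVII = 1357
1357 + 57 = 1414

MCDXIV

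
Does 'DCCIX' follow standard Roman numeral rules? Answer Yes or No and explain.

'DCCIX': Check the rules: uses only the symbols I, V, X, L, C, D, M; no symbol is repeated more than three times in a row; V, L and D each appear at most once; the only place a smaller symbol precedes a larger one is the allowed subtractive pair IX, the symbol right after such a pair (if any) is smaller than the pair's first symbol, and otherwise the values never increase from left to right. Value: D (500) + C (100) + C (100) + IX (9) = 709. So it is a valid standard Roman numeral.

Yes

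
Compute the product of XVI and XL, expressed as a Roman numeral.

XVI = 16
XL = 40
16 × 40 = 640

DCXL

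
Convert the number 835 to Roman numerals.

Convert 835 to Roman numerals:
  835 contains 1×500 (D)
  335 contains 3×100 (CCC)
  35 contains 3×10 (XXX)
  5 contains 1×5 (V)

DCCCXXXV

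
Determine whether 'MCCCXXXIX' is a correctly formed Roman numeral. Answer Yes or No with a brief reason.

'MCCCXXXIX': Check the rules: uses only the symbols I, V, X, L, C, D, M; no symbol is repeated more than three times in a row; V, L and D each appear at most once; the only place a smaller symbol precedes a larger one is the allowed subtractive pair IX, the symbol right after such a pair (if any) is smaller than the pair's first symbol, and otherwise the values never increase from left to right. Value: M (1000) + C (100) + C (100) + C (100) + X (10) + X (10) + X (10) + IX (9) = 1339. So it is a valid standard Roman numeral.

Yes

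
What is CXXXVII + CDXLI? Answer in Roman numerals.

CXXXVII = 137
CDXLI = 441
137 + 441 = 578

DLXXVIII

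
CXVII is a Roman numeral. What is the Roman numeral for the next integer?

CXVII = 117; next is 118

CXVIII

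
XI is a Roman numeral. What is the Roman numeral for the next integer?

XI = 11, so the next integer is 11 + 1 = 12

XII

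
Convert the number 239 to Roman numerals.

Convert 239 to Roman numerals:
  239 contains 2×100 (CC)
  39 contains 3×10 (XXX)
  9 contains 1×9 (IX)

CCXXXIX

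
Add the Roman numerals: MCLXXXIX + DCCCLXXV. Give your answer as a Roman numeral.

MCLXXXIX = 1189
DCCCLXXV = 875
1189 + 875 = 2064

MMLXIV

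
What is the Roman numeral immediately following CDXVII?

CDXVII = 417, so the next integer is 417 + 1 = 418

CDXVIII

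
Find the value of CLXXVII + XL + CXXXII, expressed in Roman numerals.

CLXXVII = 177, XL = 40, CXXXII = 132
177 + 40 = 217
217 + 132 = 349

CCCXLIX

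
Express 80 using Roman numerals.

Convert 80 to Roman numerals:
  80 contains 1×50 (L)
  30 contains 3×10 (XXX)

LXXX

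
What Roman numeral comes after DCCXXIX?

DCCXXIX = 729, so the next integer is 729 + 1 = 730

DCCXXX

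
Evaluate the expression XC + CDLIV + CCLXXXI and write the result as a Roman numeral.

XC = 90, CDLIV = 454, CCLXXXI = 281
90 + 454 = 544
544 + 281 = 825

DCCCXXV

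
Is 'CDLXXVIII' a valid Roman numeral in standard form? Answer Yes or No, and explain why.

'CDLXXVIII': Check the rules: uses only the symbols I, V, X, L, C, D, M; no symbol is repeated more than three times in a row; V, L and D each appear at most once; the only place a smaller symbol precedes a larger one is the allowed subtractive pair CD, the symbol right after such a pair (if any) is smaller than the pair's first symbol, and otherwise the values never increase from left to right. Value: CD (400) + L (50) + X (10) + X (10) + V (5) + I (1) + I (1) + I (1) = 478. So it is a valid standard Roman numeral.

Yes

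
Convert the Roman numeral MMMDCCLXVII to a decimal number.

MMMDCCLXVII: M=1000, M=1000, M=1000, D=500, C=100, C=100, L=50, X=10, V=5, I=1, I=1
1000 + 1000 + 1000 + 500 + 100 + 100 + 50 + 10 + 5 + 1 + 1 = 3767

3767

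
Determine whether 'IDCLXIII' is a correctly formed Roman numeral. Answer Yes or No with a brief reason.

'IDCLXIII': Invalid subtractive combination: ID

No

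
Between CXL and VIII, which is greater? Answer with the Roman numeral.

CXL = 140
VIII = 8
140 is larger

CXL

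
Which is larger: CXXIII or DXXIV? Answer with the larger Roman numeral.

CXXIII = 123
DXXIV = 524
524 is larger

DXXIV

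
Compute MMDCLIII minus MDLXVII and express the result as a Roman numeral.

MMDCLIII = 2653
MDLXVII = 1567
2653 - 1567 = 1086

MLXXXVI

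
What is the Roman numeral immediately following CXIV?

CXIV = 114; next is 115

CXV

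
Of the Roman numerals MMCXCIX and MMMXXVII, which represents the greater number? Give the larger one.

MMCXCIX = 2199
MMMXXVII = 3027
3027 is larger

MMMXXVII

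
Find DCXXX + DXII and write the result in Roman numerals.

DCXXX = 630
DXII = 512
630 + 512 = 1142

MCXLII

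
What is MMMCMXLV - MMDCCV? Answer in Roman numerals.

MMMCMXLV = 3945
MMDCCV = 2705
3945 - 2705 = 1240

MCCXL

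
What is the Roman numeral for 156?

Convert 156 to Roman numerals:
  156 contains 1×100 (C)
  56 contains 1×50 (L)
  6 contains 1×5 (V)
  1 contains 1×1 (I)

CLVI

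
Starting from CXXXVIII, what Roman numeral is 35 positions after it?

CXXXVIII = 138
138 + 35 = 173

CLXXIII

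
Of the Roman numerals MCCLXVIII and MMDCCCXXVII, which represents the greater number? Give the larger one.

MCCLXVIII = 1268
MMDCCCXXVII = 2827
2827 is larger

MMDCCCXXVII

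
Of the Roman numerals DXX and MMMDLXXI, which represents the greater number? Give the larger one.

DXX = 520
MMMDLXXI = 3571
3571 is larger

MMMDLXXI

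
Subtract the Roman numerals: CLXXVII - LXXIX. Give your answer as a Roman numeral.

CLXXVII = 177
LXXIX = 79
177 - 79 = 98

XCVIII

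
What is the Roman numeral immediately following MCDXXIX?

MCDXXIX = 1429; next is 1430

MCDXXX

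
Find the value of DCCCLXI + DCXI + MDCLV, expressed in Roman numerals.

DCCCLXI = 861, DCXI = 611, MDCLV = 1655
861 + 611 = 1472
1472 + 1655 = 3127

MMMCXXVII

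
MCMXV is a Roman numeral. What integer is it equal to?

MCMXV: M=1000, CM=900, X=10, V=5
1000 + 900 + 10 + 5 = 1915

1915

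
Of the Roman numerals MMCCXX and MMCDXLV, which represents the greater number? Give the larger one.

MMCCXX = 2220
MMCDXLV = 2445
2445 is larger

MMCDXLV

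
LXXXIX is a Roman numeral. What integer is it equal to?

LXXXIX: L=50, X=10, X=10, X=10, IX=9
50 + 10 + 10 + 10 + 9 = 89

89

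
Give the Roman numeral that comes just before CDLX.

CDLX = 460, so the previous integer is 460 - 1 = 459

CDLIX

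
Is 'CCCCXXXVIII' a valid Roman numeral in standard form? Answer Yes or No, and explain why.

'CCCCXXXVIII': More than 3 consecutive C's

No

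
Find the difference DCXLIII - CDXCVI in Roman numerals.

DCXLIII = 643
CDXCVI = 496
643 - 496 = 147

CXLVII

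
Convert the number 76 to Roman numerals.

Convert 76 to Roman numerals:
  76 contains 1×50 (L)
  26 contains 2×10 (XX)
  6 contains 1×5 (V)
  1 contains 1×1 (I)

LXXVI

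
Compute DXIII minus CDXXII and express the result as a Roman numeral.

DXIII = 513
CDXXII = 422
513 - 422 = 91

XCI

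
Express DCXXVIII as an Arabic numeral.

DCXXVIII: D=500, C=100, X=10, X=10, V=5, I=1, I=1, I=1
500 + 100 + 10 + 10 + 5 + 1 + 1 + 1 = 628

628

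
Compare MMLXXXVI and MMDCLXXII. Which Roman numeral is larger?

MMLXXXVI = 2086
MMDCLXXII = 2672
2672 is larger

MMDCLXXII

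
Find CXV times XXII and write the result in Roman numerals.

CXV = 115
XXII = 22
115 × 22 = 2530

MMDXXX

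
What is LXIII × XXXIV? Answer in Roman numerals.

LXIII = 63
XXXIV = 34
63 × 34 = 2142

MMCXLII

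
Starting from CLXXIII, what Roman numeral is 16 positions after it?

CLXXIII = 173
173 + 16 = 189

CLXXXIX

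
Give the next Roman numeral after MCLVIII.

MCLVIII = 1158; next is 1159

MCLIX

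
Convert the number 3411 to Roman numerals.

Convert 3411 to Roman numerals:
  3411 contains 3×1000 (MMM)
  411 contains 1×400 (CD)
  11 contains 1×10 (X)
  1 contains 1×1 (I)

MMMCDXI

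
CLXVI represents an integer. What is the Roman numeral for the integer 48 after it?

CLXVI = 166
166 + 48 = 214

CCXIV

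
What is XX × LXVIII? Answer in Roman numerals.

XX = 20
LXVIII = 68
20 × 68 = 1360

MCCCLX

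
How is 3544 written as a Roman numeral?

Convert 3544 to Roman numerals:
  3544 contains 3×1000 (MMM)
  544 contains 1×500 (D)
  44 contains 1×40 (XL)
  4 contains 1×4 (IV)

MMMDXLIV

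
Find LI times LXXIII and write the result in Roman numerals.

LI = 51
LXXIII = 73
51 × 73 = 3723

MMMDCCXXIII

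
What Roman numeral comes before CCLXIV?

CCLXIV = 264; previous is 263

CCLXIII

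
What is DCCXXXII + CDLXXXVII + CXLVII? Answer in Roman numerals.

DCCXXXII = 732, CDLXXXVII = 487, CXLVII = 147
732 + 487 = 1219
1219 + 147 = 1366

MCCCLXVI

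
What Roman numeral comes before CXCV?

CXCV = 195; previous is 194

CXCIV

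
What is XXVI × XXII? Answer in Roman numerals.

XXVI = 26
XXII = 22
26 × 22 = 572

DLXXII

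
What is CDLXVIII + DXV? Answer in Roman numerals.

CDLXVIII = 468
DXV = 515
468 + 515 = 983

CMLXXXIII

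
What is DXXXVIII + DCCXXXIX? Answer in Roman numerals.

DXXXVIII = 538
DCCXXXIX = 739
538 + 739 = 1277

MCCLXXVII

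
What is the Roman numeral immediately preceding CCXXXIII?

CCXXXIII = 233; previous is 232

CCXXXII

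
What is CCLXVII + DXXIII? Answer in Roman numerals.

CCLXVII = 267
DXXIII = 523
267 + 523 = 790

DCCXC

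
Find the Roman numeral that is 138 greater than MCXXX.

MCXXX = 1130
1130 + 138 = 1268

MCCLXVIII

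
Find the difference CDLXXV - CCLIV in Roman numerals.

CDLXXV = 475
CCLIV = 254
475 - 254 = 221

CCXXI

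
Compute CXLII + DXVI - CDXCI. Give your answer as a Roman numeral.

CXLII = 142, DXVI = 516, CDXCI = 491
142 + 516 = 658
658 - 491 = 167

CLXVII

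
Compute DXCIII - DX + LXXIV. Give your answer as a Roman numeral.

DXCIII = 593, DX = 510, LXXIV = 74
593 - 510 = 83
83 + 74 = 157

CLVII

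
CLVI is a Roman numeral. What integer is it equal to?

CLVI: C=100, L=50, V=5, I=1
100 + 50 + 5 + 1 = 156

156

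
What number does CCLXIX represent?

CCLXIX: C=100, C=100, L=50, X=10, IX=9
100 + 100 + 50 + 10 + 9 = 269

269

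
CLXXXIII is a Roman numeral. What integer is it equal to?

CLXXXIII: C=100, L=50, X=10, X=10, X=10, I=1, I=1, I=1
100 + 50 + 10 + 10 + 10 + 1 + 1 + 1 = 183

183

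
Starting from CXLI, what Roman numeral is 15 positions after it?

CXLI = 141
141 + 15 = 156

CLVI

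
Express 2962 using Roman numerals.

Convert 2962 to Roman numerals:
  2962 contains 2×1000 (MM)
  962 contains 1×900 (CM)
  62 contains 1×50 (L)
  12 contains 1×10 (X)
  2 contains 2×1 (II)

MMCMLXII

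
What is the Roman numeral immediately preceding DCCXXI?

DCCXXI = 721, so the previous integer is 721 - 1 = 720

DCCXX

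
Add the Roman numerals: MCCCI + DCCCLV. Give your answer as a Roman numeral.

MCCCI = 1301
DCCCLV = 855
1301 + 855 = 2156

MMCLVI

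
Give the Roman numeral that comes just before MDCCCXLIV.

MDCCCXLIV = 1844, so the previous integer is 1844 - 1 = 1843

MDCCCXLIII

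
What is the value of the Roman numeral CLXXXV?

CLXXXV: C=100, L=50, X=10, X=10, X=10, V=5
100 + 50 + 10 + 10 + 10 + 5 = 185

185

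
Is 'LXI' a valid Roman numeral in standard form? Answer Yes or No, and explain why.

'LXI': Check the rules: uses only the symbols I, V, X, L, C, D, M; no symbol is repeated more than three times in a row; V, L and D each appear at most once; no smaller symbol precedes a larger one (values never increase from left to right). Value: L (50) + X (10) + I (1) = 61. So it is a valid standard Roman numeral.

Yes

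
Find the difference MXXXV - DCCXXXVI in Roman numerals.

MXXXV = 1035
DCCXXXVI = 736
1035 - 736 = 299

CCXCIX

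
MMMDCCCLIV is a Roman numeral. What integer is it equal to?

MMMDCCCLIV: M=1000, M=1000, M=1000, D=500, C=100, C=100, C=100, L=50, IV=4
1000 + 1000 + 1000 + 500 + 100 + 100 + 100 + 50 + 4 = 3854

3854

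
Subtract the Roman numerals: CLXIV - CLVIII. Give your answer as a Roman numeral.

CLXIV = 164
CLVIII = 158
164 - 158 = 6

VI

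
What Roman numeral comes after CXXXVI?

CXXXVI = 136; next is 137

CXXXVII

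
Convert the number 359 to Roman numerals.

Convert 359 to Roman numerals:
  359 contains 3×100 (CCC)
  59 contains 1×50 (L)
  9 contains 1×9 (IX)

CCCLIX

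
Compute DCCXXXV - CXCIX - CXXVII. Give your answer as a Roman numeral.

DCCXXXV = 735, CXCIX = 199, CXXVII = 127
735 - 199 = 536
536 - 127 = 409

CDIX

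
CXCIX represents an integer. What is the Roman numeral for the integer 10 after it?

CXCIX = 199
199 + 10 = 209

CCIX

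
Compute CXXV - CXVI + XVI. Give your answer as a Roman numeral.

CXXV = 125, CXVI = 116, XVI = 16
125 - 116 = 9
9 + 16 = 25

XXV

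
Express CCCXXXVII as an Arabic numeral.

CCCXXXVII: C=100, C=100, C=100, X=10, X=10, X=10, V=5, I=1, I=1
100 + 100 + 100 + 10 + 10 + 10 + 5 + 1 + 1 = 337

337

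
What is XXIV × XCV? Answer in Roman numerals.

XXIV = 24
XCV = 95
24 × 95 = 2280

MMCCLXXX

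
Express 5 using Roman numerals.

Convert 5 to Roman numerals:
  5 contains 1×5 (V)

V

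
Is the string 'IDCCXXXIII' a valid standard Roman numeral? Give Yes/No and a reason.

'IDCCXXXIII': Invalid subtractive combination: ID

No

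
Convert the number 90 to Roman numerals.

Convert 90 to Roman numerals:
  90 contains 1×90 (XC)

XC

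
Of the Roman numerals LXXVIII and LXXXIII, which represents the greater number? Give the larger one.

LXXVIII = 78
LXXXIII = 83
83 is larger

LXXXIII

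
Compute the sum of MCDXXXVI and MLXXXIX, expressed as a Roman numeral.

MCDXXXVI = 1436
MLXXXIX = 1089
1436 + 1089 = 2525

MMDXXV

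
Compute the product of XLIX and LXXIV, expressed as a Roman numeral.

XLIX = 49
LXXIV = 74
49 × 74 = 3626

MMMDCXXVI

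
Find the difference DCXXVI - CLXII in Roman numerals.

DCXXVI = 626
CLXII = 162
626 - 162 = 464

CDLXIV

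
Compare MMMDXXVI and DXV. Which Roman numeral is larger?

MMMDXXVI = 3526
DXV = 515
3526 is larger

MMMDXXVI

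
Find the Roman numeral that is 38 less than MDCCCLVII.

MDCCCLVII = 1857
1857 - 38 = 1819

MDCCCXIX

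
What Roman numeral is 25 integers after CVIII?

CVIII = 108
108 + 25 = 133

CXXXIII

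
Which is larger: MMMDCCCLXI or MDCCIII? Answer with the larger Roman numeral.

MMMDCCCLXI = 3861
MDCCIII = 1703
3861 is larger

MMMDCCCLXI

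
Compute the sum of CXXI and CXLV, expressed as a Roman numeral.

CXXI = 121
CXLV = 145
121 + 145 = 266

CCLXVI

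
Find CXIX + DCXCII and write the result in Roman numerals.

CXIX = 119
DCXCII = 692
119 + 692 = 811

DCCCXI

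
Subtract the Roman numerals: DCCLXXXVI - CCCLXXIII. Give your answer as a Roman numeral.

DCCLXXXVI = 786
CCCLXXIII = 373
786 - 373 = 413

CDXIII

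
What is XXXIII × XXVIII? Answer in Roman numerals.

XXXIII = 33
XXVIII = 28
33 × 28 = 924

CMXXIV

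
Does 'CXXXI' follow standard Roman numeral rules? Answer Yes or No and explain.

'CXXXI': Check the rules: uses only the symbols I, V, X, L, C, D, M; no symbol is repeated more than three times in a row; V, L and D each appear at most once; no smaller symbol precedes a larger one (values never increase from left to right). Value: C (100) + X (10) + X (10) + X (10) + I (1) = 131. So it is a valid standard Roman numeral.

Yes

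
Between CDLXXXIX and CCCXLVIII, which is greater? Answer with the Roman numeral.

CDLXXXIX = 489
CCCXLVIII = 348
489 is larger

CDLXXXIX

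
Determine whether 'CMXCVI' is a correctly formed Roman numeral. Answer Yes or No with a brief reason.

'CMXCVI': Check the rules: uses only the symbols I, V, X, L, C, D, M; no symbol is repeated more than three times in a row; V, L and D each appear at most once; the only places a smaller symbol precedes a larger one are the allowed subtractive pairs CM, XC, the symbol right after such a pair (if any) is smaller than the pair's first symbol, and otherwise the values never increase from left to right. Value: CM (900) + XC (90) + V (5) + I (1) = 996. So it is a valid standard Roman numeral.

Yes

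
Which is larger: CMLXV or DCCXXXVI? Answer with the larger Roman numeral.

CMLXV = 965
DCCXXXVI = 736
965 is larger

CMLXV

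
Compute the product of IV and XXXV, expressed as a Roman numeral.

IV = 4
XXXV = 35
4 × 35 = 140

CXL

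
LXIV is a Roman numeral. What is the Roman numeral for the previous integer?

LXIV = 64; previous is 63

LXIII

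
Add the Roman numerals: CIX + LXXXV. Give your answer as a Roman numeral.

CIX = 109
LXXXV = 85
109 + 85 = 194

CXCIV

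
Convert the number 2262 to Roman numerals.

Convert 2262 to Roman numerals:
  2262 contains 2×1000 (MM)
  262 contains 2×100 (CC)
  62 contains 1×50 (L)
  12 contains 1×10 (X)
  2 contains 2×1 (II)

MMCCLXII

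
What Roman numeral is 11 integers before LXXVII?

LXXVII = 77
77 - 11 = 66

LXVI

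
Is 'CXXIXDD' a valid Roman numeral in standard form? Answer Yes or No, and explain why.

'CXXIXDD': D should not appear more than once

No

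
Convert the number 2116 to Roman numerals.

Convert 2116 to Roman numerals:
  2116 contains 2×1000 (MM)
  116 contains 1×100 (C)
  16 contains 1×10 (X)
  6 contains 1×5 (V)
  1 contains 1×1 (I)

MMCXVI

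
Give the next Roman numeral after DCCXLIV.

DCCXLIV = 744; next is 745

DCCXLV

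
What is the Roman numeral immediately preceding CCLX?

CCLX = 260; previous is 259

CCLIX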